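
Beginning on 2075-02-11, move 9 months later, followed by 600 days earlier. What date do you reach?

Adding 9 months from February 11, 2075:
month 2 + 9 = 11 → November 2075.
Day 11 is valid in November, giving November 11, 2075.
Counting back 600 days from November 11, 2075:
Going back 11 days from November 11, 2075 reaches the end of the previous month; 600 − 11 = 589 left.
October 2075 has 31 days: 589 − 31 = 558 left.
September 2075 has 30 days: 558 − 30 = 528 left.
August 2075 has 31 days: 528 − 31 = 497 left.
July 2075 has 31 days: 497 − 31 = 466 left.
June 2075 has 30 days: 466 − 30 = 436 left.
May 2075 has 31 days: 436 − 31 = 405 left.
April 2075 has 30 days: 405 − 30 = 375 left.
March 2075 has 31 days: 375 − 31 = 344 left.
February 2075 has 28 days (2075 is not a leap year): 344 − 28 = 316 left.
January 2075 has 31 days: 316 − 31 = 285 left.
December 2074 has 31 days: 285 − 31 = 254 left.
November 2074 has 30 days: 254 − 30 = 224 left.
October 2074 has 31 days: 224 − 31 = 193 left.
September 2074 has 30 days: 193 − 30 = 163 left.
August 2074 has 31 days: 163 − 31 = 132 left.
July 2074 has 31 days: 132 − 31 = 101 left.
June 2074 has 30 days: 101 − 30 = 71 left.
May 2074 has 31 days: 71 − 31 = 40 left.
April 2074 has 30 days: 40 − 30 = 10 left.
March 2074 has 31 days; 31 − 10 = 21 → March 21, 2074.

March 21, 2074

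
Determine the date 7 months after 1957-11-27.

Advancing 7 months from November 27, 1957.
month 11 + 7 = 18, which is month 6 of year 1958 → June 1958.
Day 27 is valid in June, giving June 27, 1958.

June 27, 1958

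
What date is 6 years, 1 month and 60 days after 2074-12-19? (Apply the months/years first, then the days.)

Adding 6 years, 1 month and 60 days from December 19, 2074: first the month/year part, then the days.
+6 years → 2080; month 12 + 1 = 13, which is month 1 of year 2081 → January 2081.
Day 19 is valid in January, giving January 19, 2081.
Now add 60 days from January 19, 2081.
January has 31 days, so 31 − 19 = 12 days remain after January 19, 2081; 60 − 12 = 48 left.
February 2081 has 28 days (2081 is not a leap year): 48 − 28 = 20 left.
20 days into March 2081 → March 20, 2081.

March 20, 2081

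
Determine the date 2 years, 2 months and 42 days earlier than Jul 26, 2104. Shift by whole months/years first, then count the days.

Going back 2 years, 2 months and 42 days from July 26, 2104: first the month/year part, then the days.
-2 years → 2102; month 7 − 2 = 5 → May 2102.
Day 26 is valid in May, giving May 26, 2102.
Now subtract 42 days from May 26, 2102.
Going back 26 days from May 26, 2102 reaches the end of the previous month; 42 − 26 = 16 left.
April 2102 has 30 days; 30 − 16 = 14 → April 14, 2102.

April 14, 2102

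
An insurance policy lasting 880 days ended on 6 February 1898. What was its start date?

Counting back 880 days from February 6, 1898.
Going back 6 days from February 6, 1898 reaches the end of the previous month; 880 − 6 = 874 left.
January 1898 has 31 days: 874 − 31 = 843 left.
December 1897 has 31 days: 843 − 31 = 812 left.
November 1897 has 30 days: 812 − 30 = 782 left.
October 1897 has 31 days: 782 − 31 = 751 left.
September 1897 has 30 days: 751 − 30 = 721 left.
August 1897 has 31 days: 721 − 31 = 690 left.
July 1897 has 31 days: 690 − 31 = 659 left.
June 1897 has 30 days: 659 − 30 = 629 left.
May 1897 has 31 days: 629 − 31 = 598 left.
April 1897 has 30 days: 598 − 30 = 568 left.
March 1897 has 31 days: 568 − 31 = 537 left.
February 1897 has 28 days (1897 is not a leap year): 537 − 28 = 509 left.
January 1897 has 31 days: 509 − 31 = 478 left.
December 1896 has 31 days: 478 − 31 = 447 left.
November 1896 has 30 days: 447 − 30 = 417 left.
October 1896 has 31 days: 417 − 31 = 386 left.
September 1896 has 30 days: 386 − 30 = 356 left.
August 1896 has 31 days: 356 − 31 = 325 left.
July 1896 has 31 days: 325 − 31 = 294 left.
June 1896 has 30 days: 294 − 30 = 264 left.
May 1896 has 31 days: 264 − 31 = 233 left.
April 1896 has 30 days: 233 − 30 = 203 left.
March 1896 has 31 days: 203 − 31 = 172 left.
February 1896 has 29 days (1896 is a leap year): 172 − 29 = 143 left.
January 1896 has 31 days: 143 − 31 = 112 left.
December 1895 has 31 days: 112 − 31 = 81 left.
November 1895 has 30 days: 81 − 30 = 51 left.
October 1895 has 31 days: 51 − 31 = 20 left.
September 1895 has 30 days; 30 − 20 = 10 → September 10, 1895.

September 10, 1895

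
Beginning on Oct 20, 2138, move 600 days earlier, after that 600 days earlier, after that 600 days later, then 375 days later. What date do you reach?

Going back 600 days from October 20, 2138:
Going back 20 days from October 20, 2138 reaches the end of the previous month; 600 − 20 = 580 left.
September 2138 has 30 days: 580 − 30 = 550 left.
August 2138 has 31 days: 550 − 31 = 519 left.
July 2138 has 31 days: 519 − 31 = 488 left.
June 2138 has 30 days: 488 − 30 = 458 left.
May 2138 has 31 days: 458 − 31 = 427 left.
April 2138 has 30 days: 427 − 30 = 397 left.
March 2138 has 31 days: 397 − 31 = 366 left.
February 2138 has 28 days (2138 is not a leap year): 366 − 28 = 338 left.
January 2138 has 31 days: 338 − 31 = 307 left.
December 2137 has 31 days: 307 − 31 = 276 left.
November 2137 has 30 days: 276 − 30 = 246 left.
October 2137 has 31 days: 246 − 31 = 215 left.
September 2137 has 30 days: 215 − 30 = 185 left.
August 2137 has 31 days: 185 − 31 = 154 left.
July 2137 has 31 days: 154 − 31 = 123 left.
June 2137 has 30 days: 123 − 30 = 93 left.
May 2137 has 31 days: 93 − 31 = 62 left.
April 2137 has 30 days: 62 − 30 = 32 left.
March 2137 has 31 days: 32 − 31 = 1 left.
February 2137 has 28 days; 28 − 1 = 27 → February 27, 2137.
Subtracting 600 days from February 27, 2137:
Going back 27 days from February 27, 2137 reaches the end of the previous month; 600 − 27 = 573 left.
January 2137 has 31 days: 573 − 31 = 542 left.
December 2136 has 31 days: 542 − 31 = 511 left.
November 2136 has 30 days: 511 − 30 = 481 left.
October 2136 has 31 days: 481 − 31 = 450 left.
September 2136 has 30 days: 450 − 30 = 420 left.
August 2136 has 31 days: 420 − 31 = 389 left.
July 2136 has 31 days: 389 − 31 = 358 left.
June 2136 has 30 days: 358 − 30 = 328 left.
May 2136 has 31 days: 328 − 31 = 297 left.
April 2136 has 30 days: 297 − 30 = 267 left.
March 2136 has 31 days: 267 − 31 = 236 left.
February 2136 has 29 days (2136 is a leap year): 236 − 29 = 207 left.
January 2136 has 31 days: 207 − 31 = 176 left.
December 2135 has 31 days: 176 − 31 = 145 left.
November 2135 has 30 days: 145 − 30 = 115 left.
October 2135 has 31 days: 115 − 31 = 84 left.
September 2135 has 30 days: 84 − 30 = 54 left.
August 2135 has 31 days: 54 − 31 = 23 left.
July 2135 has 31 days; 31 − 23 = 8 → July 8, 2135.
Adding 600 days from July 8, 2135:
July has 31 days, so 31 − 8 = 23 days remain after July 8, 2135; 600 − 23 = 577 left.
August 2135 has 31 days: 577 − 31 = 546 left.
September 2135 has 30 days: 546 − 30 = 516 left.
October 2135 has 31 days: 516 − 31 = 485 left.
November 2135 has 30 days: 485 − 30 = 455 left.
December 2135 has 31 days: 455 − 31 = 424 left.
January 2136 has 31 days: 424 − 31 = 393 left.
February 2136 has 29 days (2136 is a leap year): 393 − 29 = 364 left.
March 2136 has 31 days: 364 − 31 = 333 left.
April 2136 has 30 days: 333 − 30 = 303 left.
May 2136 has 31 days: 303 − 31 = 272 left.
June 2136 has 30 days: 272 − 30 = 242 left.
July 2136 has 31 days: 242 − 31 = 211 left.
August 2136 has 31 days: 211 − 31 = 180 left.
September 2136 has 30 days: 180 − 30 = 150 left.
October 2136 has 31 days: 150 − 31 = 119 left.
November 2136 has 30 days: 119 − 30 = 89 left.
December 2136 has 31 days: 89 − 31 = 58 left.
January 2137 has 31 days: 58 − 31 = 27 left.
27 days into February 2137 → February 27, 2137.
Advancing 375 days from February 27, 2137:
February has 28 days, so 28 − 27 = 1 day remains after February 27, 2137; 375 − 1 = 374 left.
March 2137 has 31 days: 374 − 31 = 343 left.
April 2137 has 30 days: 343 − 30 = 313 left.
May 2137 has 31 days: 313 − 31 = 282 left.
June 2137 has 30 days: 282 − 30 = 252 left.
July 2137 has 31 days: 252 − 31 = 221 left.
August 2137 has 31 days: 221 − 31 = 190 left.
September 2137 has 30 days: 190 − 30 = 160 left.
October 2137 has 31 days: 160 − 31 = 129 left.
November 2137 has 30 days: 129 − 30 = 99 left.
December 2137 has 31 days: 99 − 31 = 68 left.
January 2138 has 31 days: 68 − 31 = 37 left.
February 2138 has 28 days (2138 is not a leap year): 37 − 28 = 9 left.
9 days into March 2138 → March 9, 2138.

March 9, 2138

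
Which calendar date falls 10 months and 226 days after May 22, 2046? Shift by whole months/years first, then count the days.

November 3, 2047

Adding 10 months and 226 days from May 22, 2046: first the month/year part, then the days.
month 5 + 10 = 15, which is month 3 of year 2047 → March 2047.
Day 22 is valid in March, giving March 22, 2047.
Now add 226 days from March 22, 2047.
March has 31 days, so 31 − 22 = 9 days remain after March 22, 2047; 226 − 9 = 217 left.
April 2047 has 30 days: 217 − 30 = 187 left.
May 2047 has 31 days: 187 − 31 = 156 left.
June 2047 has 30 days: 156 − 30 = 126 left.
July 2047 has 31 days: 126 − 31 = 95 left.
August 2047 has 31 days: 95 − 31 = 64 left.
September 2047 has 30 days: 64 − 30 = 34 left.
October 2047 has 31 days: 34 − 31 = 3 left.
3 days into November 2047 → November 3, 2047.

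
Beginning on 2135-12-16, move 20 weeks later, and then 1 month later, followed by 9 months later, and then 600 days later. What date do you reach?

Adding 20 weeks (= 140 days) from December 16, 2135:
December has 31 days, so 31 − 16 = 15 days remain after December 16, 2135; 140 − 15 = 125 left.
January 2136 has 31 days: 125 − 31 = 94 left.
February 2136 has 29 days (2136 is a leap year): 94 − 29 = 65 left.
March 2136 has 31 days: 65 − 31 = 34 left.
April 2136 has 30 days: 34 − 30 = 4 left.
4 days into May 2136 → May 4, 2136.
Adding 1 month from May 4, 2136:
month 5 + 1 = 6 → June 2136.
Day 4 is valid in June, giving June 4, 2136.
Counting forward 9 months from June 4, 2136:
month 6 + 9 = 15, which is month 3 of year 2137 → March 2137.
Day 4 is valid in March, giving March 4, 2137.
Counting forward 600 days from March 4, 2137:
March has 31 days, so 31 − 4 = 27 days remain after March 4, 2137; 600 − 27 = 573 left.
April 2137 has 30 days: 573 − 30 = 543 left.
May 2137 has 31 days: 543 − 31 = 512 left.
June 2137 has 30 days: 512 − 30 = 482 left.
July 2137 has 31 days: 482 − 31 = 451 left.
August 2137 has 31 days: 451 − 31 = 420 left.
September 2137 has 30 days: 420 − 30 = 390 left.
October 2137 has 31 days: 390 − 31 = 359 left.
November 2137 has 30 days: 359 − 30 = 329 left.
December 2137 has 31 days: 329 − 31 = 298 left.
January 2138 has 31 days: 298 − 31 = 267 left.
February 2138 has 28 days (2138 is not a leap year): 267 − 28 = 239 left.
March 2138 has 31 days: 239 − 31 = 208 left.
April 2138 has 30 days: 208 − 30 = 178 left.
May 2138 has 31 days: 178 − 31 = 147 left.
June 2138 has 30 days: 147 − 30 = 117 left.
July 2138 has 31 days: 117 − 31 = 86 left.
August 2138 has 31 days: 86 − 31 = 55 left.
September 2138 has 30 days: 55 − 30 = 25 left.
25 days into October 2138 → October 25, 2138.

October 25, 2138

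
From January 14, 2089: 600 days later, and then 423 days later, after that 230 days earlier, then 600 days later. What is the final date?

November 7, 2092

Adding 600 days from January 14, 2089:
January has 31 days, so 31 − 14 = 17 days remain after January 14, 2089; 600 − 17 = 583 left.
February 2089 has 28 days (2089 is not a leap year): 583 − 28 = 555 left.
March 2089 has 31 days: 555 − 31 = 524 left.
April 2089 has 30 days: 524 − 30 = 494 left.
May 2089 has 31 days: 494 − 31 = 463 left.
June 2089 has 30 days: 463 − 30 = 433 left.
July 2089 has 31 days: 433 − 31 = 402 left.
August 2089 has 31 days: 402 − 31 = 371 left.
September 2089 has 30 days: 371 − 30 = 341 left.
October 2089 has 31 days: 341 − 31 = 310 left.
November 2089 has 30 days: 310 − 30 = 280 left.
December 2089 has 31 days: 280 − 31 = 249 left.
January 2090 has 31 days: 249 − 31 = 218 left.
February 2090 has 28 days (2090 is not a leap year): 218 − 28 = 190 left.
March 2090 has 31 days: 190 − 31 = 159 left.
April 2090 has 30 days: 159 − 30 = 129 left.
May 2090 has 31 days: 129 − 31 = 98 left.
June 2090 has 30 days: 98 − 30 = 68 left.
July 2090 has 31 days: 68 − 31 = 37 left.
August 2090 has 31 days: 37 − 31 = 6 left.
6 days into September 2090 → September 6, 2090.
Advancing 423 days from September 6, 2090:
September has 30 days, so 30 − 6 = 24 days remain after September 6, 2090; 423 − 24 = 399 left.
October 2090 has 31 days: 399 − 31 = 368 left.
November 2090 has 30 days: 368 − 30 = 338 left.
December 2090 has 31 days: 338 − 31 = 307 left.
January 2091 has 31 days: 307 − 31 = 276 left.
February 2091 has 28 days (2091 is not a leap year): 276 − 28 = 248 left.
March 2091 has 31 days: 248 − 31 = 217 left.
April 2091 has 30 days: 217 − 30 = 187 left.
May 2091 has 31 days: 187 − 31 = 156 left.
June 2091 has 30 days: 156 − 30 = 126 left.
July 2091 has 31 days: 126 − 31 = 95 left.
August 2091 has 31 days: 95 − 31 = 64 left.
September 2091 has 30 days: 64 − 30 = 34 left.
October 2091 has 31 days: 34 − 31 = 3 left.
3 days into November 2091 → November 3, 2091.
Counting back 230 days from November 3, 2091:
Going back 3 days from November 3, 2091 reaches the end of the previous month; 230 − 3 = 227 left.
October 2091 has 31 days: 227 − 31 = 196 left.
September 2091 has 30 days: 196 − 30 = 166 left.
August 2091 has 31 days: 166 − 31 = 135 left.
July 2091 has 31 days: 135 − 31 = 104 left.
June 2091 has 30 days: 104 − 30 = 74 left.
May 2091 has 31 days: 74 − 31 = 43 left.
April 2091 has 30 days: 43 − 30 = 13 left.
March 2091 has 31 days; 31 − 13 = 18 → March 18, 2091.
Adding 600 days from March 18, 2091:
March has 31 days, so 31 − 18 = 13 days remain after March 18, 2091; 600 − 13 = 587 left.
April 2091 has 30 days: 587 − 30 = 557 left.
May 2091 has 31 days: 557 − 31 = 526 left.
June 2091 has 30 days: 526 − 30 = 496 left.
July 2091 has 31 days: 496 − 31 = 465 left.
August 2091 has 31 days: 465 − 31 = 434 left.
September 2091 has 30 days: 434 − 30 = 404 left.
October 2091 has 31 days: 404 − 31 = 373 left.
November 2091 has 30 days: 373 − 30 = 343 left.
December 2091 has 31 days: 343 − 31 = 312 left.
January 2092 has 31 days: 312 − 31 = 281 left.
February 2092 has 29 days (2092 is a leap year): 281 − 29 = 252 left.
March 2092 has 31 days: 252 − 31 = 221 left.
April 2092 has 30 days: 221 − 30 = 191 left.
May 2092 has 31 days: 191 − 31 = 160 left.
June 2092 has 30 days: 160 − 30 = 130 left.
July 2092 has 31 days: 130 − 31 = 99 left.
August 2092 has 31 days: 99 − 31 = 68 left.
September 2092 has 30 days: 68 − 30 = 38 left.
October 2092 has 31 days: 38 − 31 = 7 left.
7 days into November 2092 → November 7, 2092.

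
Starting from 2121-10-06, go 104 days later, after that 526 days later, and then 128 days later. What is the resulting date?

November 3, 2123

Adding 104 days from October 6, 2121:
October has 31 days, so 31 − 6 = 25 days remain after October 6, 2121; 104 − 25 = 79 left.
November 2121 has 30 days: 79 − 30 = 49 left.
December 2121 has 31 days: 49 − 31 = 18 left.
18 days into January 2122 → January 18, 2122.
Adding 526 days from January 18, 2122:
January has 31 days, so 31 − 18 = 13 days remain after January 18, 2122; 526 − 13 = 513 left.
February 2122 has 28 days (2122 is not a leap year): 513 − 28 = 485 left.
March 2122 has 31 days: 485 − 31 = 454 left.
April 2122 has 30 days: 454 − 30 = 424 left.
May 2122 has 31 days: 424 − 31 = 393 left.
June 2122 has 30 days: 393 − 30 = 363 left.
July 2122 has 31 days: 363 − 31 = 332 left.
August 2122 has 31 days: 332 − 31 = 301 left.
September 2122 has 30 days: 301 − 30 = 271 left.
October 2122 has 31 days: 271 − 31 = 240 left.
November 2122 has 30 days: 240 − 30 = 210 left.
December 2122 has 31 days: 210 − 31 = 179 left.
January 2123 has 31 days: 179 − 31 = 148 left.
February 2123 has 28 days (2123 is not a leap year): 148 − 28 = 120 left.
March 2123 has 31 days: 120 − 31 = 89 left.
April 2123 has 30 days: 89 − 30 = 59 left.
May 2123 has 31 days: 59 − 31 = 28 left.
28 days into June 2123 → June 28, 2123.
Counting forward 128 days from June 28, 2123:
June has 30 days, so 30 − 28 = 2 days remain after June 28, 2123; 128 − 2 = 126 left.
July 2123 has 31 days: 126 − 31 = 95 left.
August 2123 has 31 days: 95 − 31 = 64 left.
September 2123 has 30 days: 64 − 30 = 34 left.
October 2123 has 31 days: 34 − 31 = 3 left.
3 days into November 2123 → November 3, 2123.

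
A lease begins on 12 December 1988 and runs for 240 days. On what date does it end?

August 9, 1989

Counting forward 240 days from December 12, 1988.
December has 31 days, so 31 − 12 = 19 days remain after December 12, 1988; 240 − 19 = 221 left.
January 1989 has 31 days: 221 − 31 = 190 left.
February 1989 has 28 days (1989 is not a leap year): 190 − 28 = 162 left.
March 1989 has 31 days: 162 − 31 = 131 left.
April 1989 has 30 days: 131 − 30 = 101 left.
May 1989 has 31 days: 101 − 31 = 70 left.
June 1989 has 30 days: 70 − 30 = 40 left.
July 1989 has 31 days: 40 − 31 = 9 left.
9 days into August 1989 → August 9, 1989.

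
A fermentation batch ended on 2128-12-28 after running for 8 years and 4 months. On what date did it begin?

Going back 8 years and 4 months from December 28, 2128.
-8 years → 2120; month 12 − 4 = 8 → August 2120.
Day 28 is valid in August, giving August 28, 2120.

August 28, 2120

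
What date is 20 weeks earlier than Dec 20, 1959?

August 2, 1959

Going back 20 weeks = 140 days from December 20, 1959.
Going back 20 days from December 20, 1959 reaches the end of the previous month; 140 − 20 = 120 left.
November 1959 has 30 days: 120 − 30 = 90 left.
October 1959 has 31 days: 90 − 31 = 59 left.
September 1959 has 30 days: 59 − 30 = 29 left.
August 1959 has 31 days; 31 − 29 = 2 → August 2, 1959.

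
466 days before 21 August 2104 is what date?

May 13, 2103

Counting back 466 days from August 21, 2104.
Going back 21 days from August 21, 2104 reaches the end of the previous month; 466 − 21 = 445 left.
July 2104 has 31 days: 445 − 31 = 414 left.
June 2104 has 30 days: 414 − 30 = 384 left.
May 2104 has 31 days: 384 − 31 = 353 left.
April 2104 has 30 days: 353 − 30 = 323 left.
March 2104 has 31 days: 323 − 31 = 292 left.
February 2104 has 29 days (2104 is a leap year): 292 − 29 = 263 left.
January 2104 has 31 days: 263 − 31 = 232 left.
December 2103 has 31 days: 232 − 31 = 201 left.
November 2103 has 30 days: 201 − 30 = 171 left.
October 2103 has 31 days: 171 − 31 = 140 left.
September 2103 has 30 days: 140 − 30 = 110 left.
August 2103 has 31 days: 110 − 31 = 79 left.
July 2103 has 31 days: 79 − 31 = 48 left.
June 2103 has 30 days: 48 − 30 = 18 left.
May 2103 has 31 days; 31 − 18 = 13 → May 13, 2103.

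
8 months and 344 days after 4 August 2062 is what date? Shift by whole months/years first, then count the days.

Adding 8 months and 344 days from August 4, 2062: first the month/year part, then the days.
month 8 + 8 = 16, which is month 4 of year 2063 → April 2063.
Day 4 is valid in April, giving April 4, 2063.
Now add 344 days from April 4, 2063.
April has 30 days, so 30 − 4 = 26 days remain after April 4, 2063; 344 − 26 = 318 left.
May 2063 has 31 days: 318 − 31 = 287 left.
June 2063 has 30 days: 287 − 30 = 257 left.
July 2063 has 31 days: 257 − 31 = 226 left.
August 2063 has 31 days: 226 − 31 = 195 left.
September 2063 has 30 days: 195 − 30 = 165 left.
October 2063 has 31 days: 165 − 31 = 134 left.
November 2063 has 30 days: 134 − 30 = 104 left.
December 2063 has 31 days: 104 − 31 = 73 left.
January 2064 has 31 days: 73 − 31 = 42 left.
February 2064 has 29 days (2064 is a leap year): 42 − 29 = 13 left.
13 days into March 2064 → March 13, 2064.

March 13, 2064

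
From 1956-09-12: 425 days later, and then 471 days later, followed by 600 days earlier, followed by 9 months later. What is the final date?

Counting forward 425 days from September 12, 1956:
September has 30 days, so 30 − 12 = 18 days remain after September 12, 1956; 425 − 18 = 407 left.
October 1956 has 31 days: 407 − 31 = 376 left.
November 1956 has 30 days: 376 − 30 = 346 left.
December 1956 has 31 days: 346 − 31 = 315 left.
January 1957 has 31 days: 315 − 31 = 284 left.
February 1957 has 28 days (1957 is not a leap year): 284 − 28 = 256 left.
March 1957 has 31 days: 256 − 31 = 225 left.
April 1957 has 30 days: 225 − 30 = 195 left.
May 1957 has 31 days: 195 − 31 = 164 left.
June 1957 has 30 days: 164 − 30 = 134 left.
July 1957 has 31 days: 134 − 31 = 103 left.
August 1957 has 31 days: 103 − 31 = 72 left.
September 1957 has 30 days: 72 − 30 = 42 left.
October 1957 has 31 days: 42 − 31 = 11 left.
11 days into November 1957 → November 11, 1957.
Adding 471 days from November 11, 1957:
November has 30 days, so 30 − 11 = 19 days remain after November 11, 1957; 471 − 19 = 452 left.
December 1957 has 31 days: 452 − 31 = 421 left.
January 1958 has 31 days: 421 − 31 = 390 left.
February 1958 has 28 days (1958 is not a leap year): 390 − 28 = 362 left.
March 1958 has 31 days: 362 − 31 = 331 left.
April 1958 has 30 days: 331 − 30 = 301 left.
May 1958 has 31 days: 301 − 31 = 270 left.
June 1958 has 30 days: 270 − 30 = 240 left.
July 1958 has 31 days: 240 − 31 = 209 left.
August 1958 has 31 days: 209 − 31 = 178 left.
September 1958 has 30 days: 178 − 30 = 148 left.
October 1958 has 31 days: 148 − 31 = 117 left.
November 1958 has 30 days: 117 − 30 = 87 left.
December 1958 has 31 days: 87 − 31 = 56 left.
January 1959 has 31 days: 56 − 31 = 25 left.
25 days into February 1959 → February 25, 1959.
Going back 600 days from February 25, 1959:
Going back 25 days from February 25, 1959 reaches the end of the previous month; 600 − 25 = 575 left.
January 1959 has 31 days: 575 − 31 = 544 left.
December 1958 has 31 days: 544 − 31 = 513 left.
November 1958 has 30 days: 513 − 30 = 483 left.
October 1958 has 31 days: 483 − 31 = 452 left.
September 1958 has 30 days: 452 − 30 = 422 left.
August 1958 has 31 days: 422 − 31 = 391 left.
July 1958 has 31 days: 391 − 31 = 360 left.
June 1958 has 30 days: 360 − 30 = 330 left.
May 1958 has 31 days: 330 − 31 = 299 left.
April 1958 has 30 days: 299 − 30 = 269 left.
March 1958 has 31 days: 269 − 31 = 238 left.
February 1958 has 28 days (1958 is not a leap year): 238 − 28 = 210 left.
January 1958 has 31 days: 210 − 31 = 179 left.
December 1957 has 31 days: 179 − 31 = 148 left.
November 1957 has 30 days: 148 − 30 = 118 left.
October 1957 has 31 days: 118 − 31 = 87 left.
September 1957 has 30 days: 87 − 30 = 57 left.
August 1957 has 31 days: 57 − 31 = 26 left.
July 1957 has 31 days; 31 − 26 = 5 → July 5, 1957.
Advancing 9 months from July 5, 1957:
month 7 + 9 = 16, which is month 4 of year 1958 → April 1958.
Day 5 is valid in April, giving April 5, 1958.

April 5, 1958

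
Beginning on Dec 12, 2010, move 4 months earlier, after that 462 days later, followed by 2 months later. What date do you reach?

January 17, 2012

Subtracting 4 months from December 12, 2010:
month 12 − 4 = 8 → August 2010.
Day 12 is valid in August, giving August 12, 2010.
Counting forward 462 days from August 12, 2010:
August has 31 days, so 31 − 12 = 19 days remain after August 12, 2010; 462 − 19 = 443 left.
September 2010 has 30 days: 443 − 30 = 413 left.
October 2010 has 31 days: 413 − 31 = 382 left.
November 2010 has 30 days: 382 − 30 = 352 left.
December 2010 has 31 days: 352 − 31 = 321 left.
January 2011 has 31 days: 321 − 31 = 290 left.
February 2011 has 28 days (2011 is not a leap year): 290 − 28 = 262 left.
March 2011 has 31 days: 262 − 31 = 231 left.
April 2011 has 30 days: 231 − 30 = 201 left.
May 2011 has 31 days: 201 − 31 = 170 left.
June 2011 has 30 days: 170 − 30 = 140 left.
July 2011 has 31 days: 140 − 31 = 109 left.
August 2011 has 31 days: 109 − 31 = 78 left.
September 2011 has 30 days: 78 − 30 = 48 left.
October 2011 has 31 days: 48 − 31 = 17 left.
17 days into November 2011 → November 17, 2011.
Adding 2 months from November 17, 2011:
month 11 + 2 = 13, which is month 1 of year 2012 → January 2012.
Day 17 is valid in January, giving January 17, 2012.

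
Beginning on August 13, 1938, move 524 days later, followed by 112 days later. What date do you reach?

May 10, 1940

Adding 524 days from August 13, 1938:
August has 31 days, so 31 − 13 = 18 days remain after August 13, 1938; 524 − 18 = 506 left.
September 1938 has 30 days: 506 − 30 = 476 left.
October 1938 has 31 days: 476 − 31 = 445 left.
November 1938 has 30 days: 445 − 30 = 415 left.
December 1938 has 31 days: 415 − 31 = 384 left.
January 1939 has 31 days: 384 − 31 = 353 left.
February 1939 has 28 days (1939 is not a leap year): 353 − 28 = 325 left.
March 1939 has 31 days: 325 − 31 = 294 left.
April 1939 has 30 days: 294 − 30 = 264 left.
May 1939 has 31 days: 264 − 31 = 233 left.
June 1939 has 30 days: 233 − 30 = 203 left.
July 1939 has 31 days: 203 − 31 = 172 left.
August 1939 has 31 days: 172 − 31 = 141 left.
September 1939 has 30 days: 141 − 30 = 111 left.
October 1939 has 31 days: 111 − 31 = 80 left.
November 1939 has 30 days: 80 − 30 = 50 left.
December 1939 has 31 days: 50 − 31 = 19 left.
19 days into January 1940 → January 19, 1940.
Counting forward 112 days from January 19, 1940:
January has 31 days, so 31 − 19 = 12 days remain after January 19, 1940; 112 − 12 = 100 left.
February 1940 has 29 days (1940 is a leap year): 100 − 29 = 71 left.
March 1940 has 31 days: 71 − 31 = 40 left.
April 1940 has 30 days: 40 − 30 = 10 left.
10 days into May 1940 → May 10, 1940.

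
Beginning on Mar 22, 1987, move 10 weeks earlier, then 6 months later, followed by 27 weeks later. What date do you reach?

Going back 10 weeks (= 70 days) from March 22, 1987:
Going back 22 days from March 22, 1987 reaches the end of the previous month; 70 − 22 = 48 left.
February 1987 has 28 days (1987 is not a leap year): 48 − 28 = 20 left.
January 1987 has 31 days; 31 − 20 = 11 → January 11, 1987.
Advancing 6 months from January 11, 1987:
month 1 + 6 = 7 → July 1987.
Day 11 is valid in July, giving July 11, 1987.
Adding 27 weeks (= 189 days) from July 11, 1987:
July has 31 days, so 31 − 11 = 20 days remain after July 11, 1987; 189 − 20 = 169 left.
August 1987 has 31 days: 169 − 31 = 138 left.
September 1987 has 30 days: 138 − 30 = 108 left.
October 1987 has 31 days: 108 − 31 = 77 left.
November 1987 has 30 days: 77 − 30 = 47 left.
December 1987 has 31 days: 47 − 31 = 16 left.
16 days into January 1988 → January 16, 1988.

January 16, 1988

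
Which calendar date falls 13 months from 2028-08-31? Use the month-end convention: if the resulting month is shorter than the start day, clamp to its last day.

September 30, 2029

Counting forward 13 months from August 31, 2028.
month 8 + 13 = 21, which is month 9 of year 2029 → September 2029.
September 2029 has only 30 days and the start was day 31, so the date clamps to September 30, 2029.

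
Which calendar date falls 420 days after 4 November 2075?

Advancing 420 days from November 4, 2075.
November has 30 days, so 30 − 4 = 26 days remain after November 4, 2075; 420 − 26 = 394 left.
December 2075 has 31 days: 394 − 31 = 363 left.
January 2076 has 31 days: 363 − 31 = 332 left.
February 2076 has 29 days (2076 is a leap year): 332 − 29 = 303 left.
March 2076 has 31 days: 303 − 31 = 272 left.
April 2076 has 30 days: 272 − 30 = 242 left.
May 2076 has 31 days: 242 − 31 = 211 left.
June 2076 has 30 days: 211 − 30 = 181 left.
July 2076 has 31 days: 181 − 31 = 150 left.
August 2076 has 31 days: 150 − 31 = 119 left.
September 2076 has 30 days: 119 − 30 = 89 left.
October 2076 has 31 days: 89 − 31 = 58 left.
November 2076 has 30 days: 58 − 30 = 28 left.
28 days into December 2076 → December 28, 2076.

December 28, 2076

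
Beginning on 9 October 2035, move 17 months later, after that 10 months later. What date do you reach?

Adding 17 months from October 9, 2035:
month 10 + 17 = 27, which is month 3 of year 2037 → March 2037.
Day 9 is valid in March, giving March 9, 2037.
Counting forward 10 months from March 9, 2037:
month 3 + 10 = 13, which is month 1 of year 2038 → January 2038.
Day 9 is valid in January, giving January 9, 2038.

January 9, 2038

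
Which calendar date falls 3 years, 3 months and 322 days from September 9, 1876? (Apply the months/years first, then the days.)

October 26, 1880

Counting forward 3 years, 3 months and 322 days from September 9, 1876: first the month/year part, then the days.
+3 years → 1879; month 9 + 3 = 12 → December 1879.
Day 9 is valid in December, giving December 9, 1879.
Now add 322 days from December 9, 1879.
December has 31 days, so 31 − 9 = 22 days remain after December 9, 1879; 322 − 22 = 300 left.
January 1880 has 31 days: 300 − 31 = 269 left.
February 1880 has 29 days (1880 is a leap year): 269 − 29 = 240 left.
March 1880 has 31 days: 240 − 31 = 209 left.
April 1880 has 30 days: 209 − 30 = 179 left.
May 1880 has 31 days: 179 − 31 = 148 left.
June 1880 has 30 days: 148 − 30 = 118 left.
July 1880 has 31 days: 118 − 31 = 87 left.
August 1880 has 31 days: 87 − 31 = 56 left.
September 1880 has 30 days: 56 − 30 = 26 left.
26 days into October 1880 → October 26, 1880.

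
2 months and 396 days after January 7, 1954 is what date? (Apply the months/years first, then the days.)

Adding 2 months and 396 days from January 7, 1954: first the month/year part, then the days.
month 1 + 2 = 3 → March 1954.
Day 7 is valid in March, giving March 7, 1954.
Now add 396 days from March 7, 1954.
March has 31 days, so 31 − 7 = 24 days remain after March 7, 1954; 396 − 24 = 372 left.
April 1954 has 30 days: 372 − 30 = 342 left.
May 1954 has 31 days: 342 − 31 = 311 left.
June 1954 has 30 days: 311 − 30 = 281 left.
July 1954 has 31 days: 281 − 31 = 250 left.
August 1954 has 31 days: 250 − 31 = 219 left.
September 1954 has 30 days: 219 − 30 = 189 left.
October 1954 has 31 days: 189 − 31 = 158 left.
November 1954 has 30 days: 158 − 30 = 128 left.
December 1954 has 31 days: 128 − 31 = 97 left.
January 1955 has 31 days: 97 − 31 = 66 left.
February 1955 has 28 days (1955 is not a leap year): 66 − 28 = 38 left.
March 1955 has 31 days: 38 − 31 = 7 left.
7 days into April 1955 → April 7, 1955.

April 7, 1955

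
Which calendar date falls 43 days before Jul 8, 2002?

Counting back 43 days from July 8, 2002.
Going back 8 days from July 8, 2002 reaches the end of the previous month; 43 − 8 = 35 left.
June 2002 has 30 days: 35 − 30 = 5 left.
May 2002 has 31 days; 31 − 5 = 26 → May 26, 2002.

May 26, 2002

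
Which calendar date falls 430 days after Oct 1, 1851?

December 4, 1852

Adding 430 days from October 1, 1851.
October has 31 days, so 31 − 1 = 30 days remain after October 1, 1851; 430 − 30 = 400 left.
November 1851 has 30 days: 400 − 30 = 370 left.
December 1851 has 31 days: 370 − 31 = 339 left.
January 1852 has 31 days: 339 − 31 = 308 left.
February 1852 has 29 days (1852 is a leap year): 308 − 29 = 279 left.
March 1852 has 31 days: 279 − 31 = 248 left.
April 1852 has 30 days: 248 − 30 = 218 left.
May 1852 has 31 days: 218 − 31 = 187 left.
June 1852 has 30 days: 187 − 30 = 157 left.
July 1852 has 31 days: 157 − 31 = 126 left.
August 1852 has 31 days: 126 − 31 = 95 left.
September 1852 has 30 days: 95 − 30 = 65 left.
October 1852 has 31 days: 65 − 31 = 34 left.
November 1852 has 30 days: 34 − 30 = 4 left.
4 days into December 1852 → December 4, 1852.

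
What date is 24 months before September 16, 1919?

Counting back 24 months from September 16, 1919.
month 9 − 24 = -15, which is month 9 of year 1917 → September 1917.
Day 16 is valid in September, giving September 16, 1917.

September 16, 1917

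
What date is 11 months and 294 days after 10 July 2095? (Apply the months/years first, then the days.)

Advancing 11 months and 294 days from July 10, 2095: first the month/year part, then the days.
month 7 + 11 = 18, which is month 6 of year 2096 → June 2096.
Day 10 is valid in June, giving June 10, 2096.
Now add 294 days from June 10, 2096.
June has 30 days, so 30 − 10 = 20 days remain after June 10, 2096; 294 − 20 = 274 left.
July 2096 has 31 days: 274 − 31 = 243 left.
August 2096 has 31 days: 243 − 31 = 212 left.
September 2096 has 30 days: 212 − 30 = 182 left.
October 2096 has 31 days: 182 − 31 = 151 left.
November 2096 has 30 days: 151 − 30 = 121 left.
December 2096 has 31 days: 121 − 31 = 90 left.
January 2097 has 31 days: 90 − 31 = 59 left.
February 2097 has 28 days (2097 is not a leap year): 59 − 28 = 31 left.
31 days into March 2097 → March 31, 2097.

March 31, 2097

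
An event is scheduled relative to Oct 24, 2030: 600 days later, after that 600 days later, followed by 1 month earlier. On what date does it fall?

Counting forward 600 days from October 24, 2030:
October has 31 days, so 31 − 24 = 7 days remain after October 24, 2030; 600 − 7 = 593 left.
November 2030 has 30 days: 593 − 30 = 563 left.
December 2030 has 31 days: 563 − 31 = 532 left.
January 2031 has 31 days: 532 − 31 = 501 left.
February 2031 has 28 days (2031 is not a leap year): 501 − 28 = 473 left.
March 2031 has 31 days: 473 − 31 = 442 left.
April 2031 has 30 days: 442 − 30 = 412 left.
May 2031 has 31 days: 412 − 31 = 381 left.
June 2031 has 30 days: 381 − 30 = 351 left.
July 2031 has 31 days: 351 − 31 = 320 left.
August 2031 has 31 days: 320 − 31 = 289 left.
September 2031 has 30 days: 289 − 30 = 259 left.
October 2031 has 31 days: 259 − 31 = 228 left.
November 2031 has 30 days: 228 − 30 = 198 left.
December 2031 has 31 days: 198 − 31 = 167 left.
January 2032 has 31 days: 167 − 31 = 136 left.
February 2032 has 29 days (2032 is a leap year): 136 − 29 = 107 left.
March 2032 has 31 days: 107 − 31 = 76 left.
April 2032 has 30 days: 76 − 30 = 46 left.
May 2032 has 31 days: 46 − 31 = 15 left.
15 days into June 2032 → June 15, 2032.
Counting forward 600 days from June 15, 2032:
June has 30 days, so 30 − 15 = 15 days remain after June 15, 2032; 600 − 15 = 585 left.
July 2032 has 31 days: 585 − 31 = 554 left.
August 2032 has 31 days: 554 − 31 = 523 left.
September 2032 has 30 days: 523 − 30 = 493 left.
October 2032 has 31 days: 493 − 31 = 462 left.
November 2032 has 30 days: 462 − 30 = 432 left.
December 2032 has 31 days: 432 − 31 = 401 left.
January 2033 has 31 days: 401 − 31 = 370 left.
February 2033 has 28 days (2033 is not a leap year): 370 − 28 = 342 left.
March 2033 has 31 days: 342 − 31 = 311 left.
April 2033 has 30 days: 311 − 30 = 281 left.
May 2033 has 31 days: 281 − 31 = 250 left.
June 2033 has 30 days: 250 − 30 = 220 left.
July 2033 has 31 days: 220 − 31 = 189 left.
August 2033 has 31 days: 189 − 31 = 158 left.
September 2033 has 30 days: 158 − 30 = 128 left.
October 2033 has 31 days: 128 − 31 = 97 left.
November 2033 has 30 days: 97 − 30 = 67 left.
December 2033 has 31 days: 67 − 31 = 36 left.
January 2034 has 31 days: 36 − 31 = 5 left.
5 days into February 2034 → February 5, 2034.
Counting back 1 month from February 5, 2034:
month 2 − 1 = 1 → January 2034.
Day 5 is valid in January, giving January 5, 2034.

January 5, 2034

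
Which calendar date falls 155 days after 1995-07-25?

December 27, 1995

Adding 155 days from July 25, 1995.
July has 31 days, so 31 − 25 = 6 days remain after July 25, 1995; 155 − 6 = 149 left.
August 1995 has 31 days: 149 − 31 = 118 left.
September 1995 has 30 days: 118 − 30 = 88 left.
October 1995 has 31 days: 88 − 31 = 57 left.
November 1995 has 30 days: 57 − 30 = 27 left.
27 days into December 1995 → December 27, 1995.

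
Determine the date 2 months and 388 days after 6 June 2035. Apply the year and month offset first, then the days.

August 28, 2036

Adding 2 months and 388 days from June 6, 2035: first the month/year part, then the days.
month 6 + 2 = 8 → August 2035.
Day 6 is valid in August, giving August 6, 2035.
Now add 388 days from August 6, 2035.
August has 31 days, so 31 − 6 = 25 days remain after August 6, 2035; 388 − 25 = 363 left.
September 2035 has 30 days: 363 − 30 = 333 left.
October 2035 has 31 days: 333 − 31 = 302 left.
November 2035 has 30 days: 302 − 30 = 272 left.
December 2035 has 31 days: 272 − 31 = 241 left.
January 2036 has 31 days: 241 − 31 = 210 left.
February 2036 has 29 days (2036 is a leap year): 210 − 29 = 181 left.
March 2036 has 31 days: 181 − 31 = 150 left.
April 2036 has 30 days: 150 − 30 = 120 left.
May 2036 has 31 days: 120 − 31 = 89 left.
June 2036 has 30 days: 89 − 30 = 59 left.
July 2036 has 31 days: 59 − 31 = 28 left.
28 days into August 2036 → August 28, 2036.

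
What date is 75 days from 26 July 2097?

October 9, 2097

Counting forward 75 days from July 26, 2097.
July has 31 days, so 31 − 26 = 5 days remain after July 26, 2097; 75 − 5 = 70 left.
August 2097 has 31 days: 70 − 31 = 39 left.
September 2097 has 30 days: 39 − 30 = 9 left.
9 days into October 2097 → October 9, 2097.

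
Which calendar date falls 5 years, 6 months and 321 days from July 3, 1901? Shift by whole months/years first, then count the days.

Counting forward 5 years, 6 months and 321 days from July 3, 1901: first the month/year part, then the days.
+5 years → 1906; month 7 + 6 = 13, which is month 1 of year 1907 → January 1907.
Day 3 is valid in January, giving January 3, 1907.
Now add 321 days from January 3, 1907.
January has 31 days, so 31 − 3 = 28 days remain after January 3, 1907; 321 − 28 = 293 left.
February 1907 has 28 days (1907 is not a leap year): 293 − 28 = 265 left.
March 1907 has 31 days: 265 − 31 = 234 left.
April 1907 has 30 days: 234 − 30 = 204 left.
May 1907 has 31 days: 204 − 31 = 173 left.
June 1907 has 30 days: 173 − 30 = 143 left.
July 1907 has 31 days: 143 − 31 = 112 left.
August 1907 has 31 days: 112 − 31 = 81 left.
September 1907 has 30 days: 81 − 30 = 51 left.
October 1907 has 31 days: 51 − 31 = 20 left.
20 days into November 1907 → November 20, 1907.

November 20, 1907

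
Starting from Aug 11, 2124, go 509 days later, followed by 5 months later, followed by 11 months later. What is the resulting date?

Counting forward 509 days from August 11, 2124:
August has 31 days, so 31 − 11 = 20 days remain after August 11, 2124; 509 − 20 = 489 left.
September 2124 has 30 days: 489 − 30 = 459 left.
October 2124 has 31 days: 459 − 31 = 428 left.
November 2124 has 30 days: 428 − 30 = 398 left.
December 2124 has 31 days: 398 − 31 = 367 left.
January 2125 has 31 days: 367 − 31 = 336 left.
February 2125 has 28 days (2125 is not a leap year): 336 − 28 = 308 left.
March 2125 has 31 days: 308 − 31 = 277 left.
April 2125 has 30 days: 277 − 30 = 247 left.
May 2125 has 31 days: 247 − 31 = 216 left.
June 2125 has 30 days: 216 − 30 = 186 left.
July 2125 has 31 days: 186 − 31 = 155 left.
August 2125 has 31 days: 155 − 31 = 124 left.
September 2125 has 30 days: 124 − 30 = 94 left.
October 2125 has 31 days: 94 − 31 = 63 left.
November 2125 has 30 days: 63 − 30 = 33 left.
December 2125 has 31 days: 33 − 31 = 2 left.
2 days into January 2126 → January 2, 2126.
Counting forward 5 months from January 2, 2126:
month 1 + 5 = 6 → June 2126.
Day 2 is valid in June, giving June 2, 2126.
Adding 11 months from June 2, 2126:
month 6 + 11 = 17, which is month 5 of year 2127 → May 2127.
Day 2 is valid in May, giving May 2, 2127.

May 2, 2127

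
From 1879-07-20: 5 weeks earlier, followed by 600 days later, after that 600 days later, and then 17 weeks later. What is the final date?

January 24, 1883

Going back 5 weeks (= 35 days) from July 20, 1879:
Going back 20 days from July 20, 1879 reaches the end of the previous month; 35 − 20 = 15 left.
June 1879 has 30 days; 30 − 15 = 15 → June 15, 1879.
Counting forward 600 days from June 15, 1879:
June has 30 days, so 30 − 15 = 15 days remain after June 15, 1879; 600 − 15 = 585 left.
July 1879 has 31 days: 585 − 31 = 554 left.
August 1879 has 31 days: 554 − 31 = 523 left.
September 1879 has 30 days: 523 − 30 = 493 left.
October 1879 has 31 days: 493 − 31 = 462 left.
November 1879 has 30 days: 462 − 30 = 432 left.
December 1879 has 31 days: 432 − 31 = 401 left.
January 1880 has 31 days: 401 − 31 = 370 left.
February 1880 has 29 days (1880 is a leap year): 370 − 29 = 341 left.
March 1880 has 31 days: 341 − 31 = 310 left.
April 1880 has 30 days: 310 − 30 = 280 left.
May 1880 has 31 days: 280 − 31 = 249 left.
June 1880 has 30 days: 249 − 30 = 219 left.
July 1880 has 31 days: 219 − 31 = 188 left.
August 1880 has 31 days: 188 − 31 = 157 left.
September 1880 has 30 days: 157 − 30 = 127 left.
October 1880 has 31 days: 127 − 31 = 96 left.
November 1880 has 30 days: 96 − 30 = 66 left.
December 1880 has 31 days: 66 − 31 = 35 left.
January 1881 has 31 days: 35 − 31 = 4 left.
4 days into February 1881 → February 4, 1881.
Advancing 600 days from February 4, 1881:
February has 28 days, so 28 − 4 = 24 days remain after February 4, 1881; 600 − 24 = 576 left.
March 1881 has 31 days: 576 − 31 = 545 left.
April 1881 has 30 days: 545 − 30 = 515 left.
May 1881 has 31 days: 515 − 31 = 484 left.
June 1881 has 30 days: 484 − 30 = 454 left.
July 1881 has 31 days: 454 − 31 = 423 left.
August 1881 has 31 days: 423 − 31 = 392 left.
September 1881 has 30 days: 392 − 30 = 362 left.
October 1881 has 31 days: 362 − 31 = 331 left.
November 1881 has 30 days: 331 − 30 = 301 left.
December 1881 has 31 days: 301 − 31 = 270 left.
January 1882 has 31 days: 270 − 31 = 239 left.
February 1882 has 28 days (1882 is not a leap year): 239 − 28 = 211 left.
March 1882 has 31 days: 211 − 31 = 180 left.
April 1882 has 30 days: 180 − 30 = 150 left.
May 1882 has 31 days: 150 − 31 = 119 left.
June 1882 has 30 days: 119 − 30 = 89 left.
July 1882 has 31 days: 89 − 31 = 58 left.
August 1882 has 31 days: 58 − 31 = 27 left.
27 days into September 1882 → September 27, 1882.
Adding 17 weeks (= 119 days) from September 27, 1882:
September has 30 days, so 30 − 27 = 3 days remain after September 27, 1882; 119 − 3 = 116 left.
October 1882 has 31 days: 116 − 31 = 85 left.
November 1882 has 30 days: 85 − 30 = 55 left.
December 1882 has 31 days: 55 − 31 = 24 left.
24 days into January 1883 → January 24, 1883.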